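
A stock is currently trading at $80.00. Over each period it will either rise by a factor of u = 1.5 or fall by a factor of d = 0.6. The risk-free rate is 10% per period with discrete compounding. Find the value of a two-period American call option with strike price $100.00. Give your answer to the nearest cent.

$20.41

Risk-neutral probability p = (1 + 0.1 − 0.6)/(1.5 − 0.6) = 0.5000/0.9000 = 0.5556
Terminal stock prices: S_uu = 180, S_ud = 72, S_dd = 28.8
Terminal payoffs (S − K): max(80, 0) = 80, max(-28, 0) = 0, max(-71.2, 0) = 0
Node u (S = 120): continuation = 1/1.1·[0.5556·80.0000 + 0.4444·0.0000] = 40.4040; exercise value = 20.0000 ≤ continuation, so V_u = 40.4040
Node d (S = 48): continuation = 1/1.1·[0.5556·0.0000 + 0.4444·0.0000] = 0.0000; exercise value = 0.0000 ≤ continuation, so V_d = 0.0000
Node 0 (S = 80): continuation = 1/1.1·[0.5556·40.4040 + 0.4444·0.0000] = 20.4061; exercise value = 0.0000 ≤ continuation, so V_0 = 20.4061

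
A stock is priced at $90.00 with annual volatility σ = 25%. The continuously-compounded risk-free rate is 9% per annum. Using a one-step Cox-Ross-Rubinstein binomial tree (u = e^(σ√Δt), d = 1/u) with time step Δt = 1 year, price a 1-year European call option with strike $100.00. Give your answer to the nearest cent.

$8.88

CRR parameters: u = e^(σ√Δt) = e^(0.25·√1) = 1.2840, d = 1/u = 0.7788
Per-period rate: rΔt = 0.09·1 = 0.09, so R = e^0.09 = 1.0942
Risk-neutral probability p = (e^0.09 − 0.7788)/(1.2840 − 0.7788) = 0.3154/0.5052 = 0.6242
Terminal stock prices: S_u = 115.6, S_d = 70.09
Terminal payoffs (S − K): max(15.56, 0) = 15.56, max(-29.91, 0) = 0
Node 0 (S = 90): V_0 = e^(−0.09)·[0.6242·15.5623 + 0.3758·0.0000] = 8.8783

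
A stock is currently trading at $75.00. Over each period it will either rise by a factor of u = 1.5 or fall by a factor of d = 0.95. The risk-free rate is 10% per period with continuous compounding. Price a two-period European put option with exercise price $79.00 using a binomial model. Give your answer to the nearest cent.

Risk-neutral probability p = (e^0.1 − 0.95)/(1.5 − 0.95) = 0.1552/0.5500 = 0.2821
Terminal stock prices: S_uu = 168.8, S_ud = 106.9, S_dd = 67.69
Terminal payoffs (K − S): max(-89.75, 0) = 0, max(-27.88, 0) = 0, max(11.31, 0) = 11.31
Node u (S = 112.5): V_u = e^(−0.1)·[0.2821·0.0000 + 0.7179·0.0000] = 0.0000
Node d (S = 71.25): V_d = e^(−0.1)·[0.2821·0.0000 + 0.7179·11.3125] = 7.3481
Node 0 (S = 75): V_0 = e^(−0.1)·[0.2821·0.0000 + 0.7179·7.3481] = 4.7730

$4.77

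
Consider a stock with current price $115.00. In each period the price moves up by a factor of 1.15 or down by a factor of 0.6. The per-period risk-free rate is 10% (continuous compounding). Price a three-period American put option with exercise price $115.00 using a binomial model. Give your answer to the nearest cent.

Risk-neutral probability p = (e^0.1 − 0.6)/(1.15 − 0.6) = 0.5052/0.5500 = 0.9185
Terminal stock prices: S_uuu = 174.9, S_uud = 91.25, S_udd = 47.61, S_ddd = 24.84
Terminal payoffs (K − S): max(-59.9, 0) = 0, max(23.75, 0) = 23.75, max(67.39, 0) = 67.39, max(90.16, 0) = 90.16
Node uu (S = 152.1): continuation = e^(−0.1)·[0.9185·0.0000 + 0.0815·23.7475] = 1.7514; exercise value = 0.0000 ≤ continuation, so V_uu = 1.7514
Node ud (S = 79.35): continuation = e^(−0.1)·[0.9185·23.7475 + 0.0815·67.3900] = 24.7063; exercise value = 35.6500 > continuation, so V_ud = 35.6500 (exercise)
Node dd (S = 41.4): continuation = e^(−0.1)·[0.9185·67.3900 + 0.0815·90.1600] = 62.6563; exercise value = 73.6000 > continuation, so V_dd = 73.6000 (exercise)
Node u (S = 132.2): continuation = e^(−0.1)·[0.9185·1.7514 + 0.0815·35.6500] = 4.0848; exercise value = 0.0000 ≤ continuation, so V_u = 4.0848
Node d (S = 69): continuation = e^(−0.1)·[0.9185·35.6500 + 0.0815·73.6000] = 35.0563; exercise value = 46.0000 > continuation, so V_d = 46.0000 (exercise)
Node 0 (S = 115): continuation = e^(−0.1)·[0.9185·4.0848 + 0.0815·46.0000] = 6.7874; exercise value = 0.0000 ≤ continuation, so V_0 = 6.7874

$6.79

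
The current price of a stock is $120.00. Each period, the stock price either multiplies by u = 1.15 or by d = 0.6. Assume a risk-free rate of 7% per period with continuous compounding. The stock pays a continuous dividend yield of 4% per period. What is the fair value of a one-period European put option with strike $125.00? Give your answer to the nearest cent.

$10.74

Per-period risk-free factor R = e^0.07 = 1.0725; dividend-adjusted growth = e^(0.07−0.04) = 1.0305.
Risk-neutral probability p = (1.0305 − 0.6)/(1.15 − 0.6) = 0.4305/0.5500 = 0.7826
Terminal stock prices: S_u = 138, S_d = 72
Terminal payoffs (K − S): max(-13, 0) = 0, max(53, 0) = 53
Node 0 (S = 120): V_0 = e^(−0.07)·[0.7826·0.0000 + 0.2174·53.0000] = 10.7410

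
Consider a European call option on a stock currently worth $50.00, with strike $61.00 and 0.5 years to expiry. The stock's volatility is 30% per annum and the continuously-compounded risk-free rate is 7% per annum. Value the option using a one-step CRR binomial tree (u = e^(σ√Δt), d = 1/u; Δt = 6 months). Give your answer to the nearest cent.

CRR parameters: u = e^(σ√Δt) = e^(0.3·√0.5) = 1.2363, d = 1/u = 0.8089
Per-period rate: rΔt = 0.07·0.5 = 0.035, so R = e^0.035 = 1.0356
Risk-neutral probability p = (e^0.035 − 0.8089)/(1.2363 − 0.8089) = 0.2268/0.4275 = 0.5305
Terminal stock prices: S_u = 61.82, S_d = 40.44
Terminal payoffs (S − K): max(0.8156, 0) = 0.8156, max(-20.56, 0) = 0
Node 0 (S = 50): V_0 = e^(−0.035)·[0.5305·0.8156 + 0.4695·0.0000] = 0.4178

$0.42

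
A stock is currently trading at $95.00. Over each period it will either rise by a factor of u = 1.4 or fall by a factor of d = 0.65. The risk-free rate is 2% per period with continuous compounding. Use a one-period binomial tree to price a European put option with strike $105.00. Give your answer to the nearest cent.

Risk-neutral probability p = (e^0.02 − 0.65)/(1.4 − 0.65) = 0.3702/0.7500 = 0.4936
Terminal stock prices: S_u = 133, S_d = 61.75
Terminal payoffs (K − S): max(-28, 0) = 0, max(43.25, 0) = 43.25
Node 0 (S = 95): V_0 = e^(−0.02)·[0.4936·0.0000 + 0.5064·43.2500] = 21.4680

$21.47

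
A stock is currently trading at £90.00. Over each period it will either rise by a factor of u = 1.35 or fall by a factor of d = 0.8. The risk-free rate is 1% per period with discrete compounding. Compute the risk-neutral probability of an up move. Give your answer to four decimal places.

Risk-neutral probability p = (1 + 0.01 − 0.8)/(1.35 − 0.8) = 0.2100/0.5500 = 0.3818

p = 0.3818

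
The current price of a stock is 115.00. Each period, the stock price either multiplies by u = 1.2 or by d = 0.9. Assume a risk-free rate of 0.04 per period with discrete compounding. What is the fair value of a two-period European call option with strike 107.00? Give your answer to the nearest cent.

Risk-neutral probability p = (1 + 0.04 − 0.9)/(1.2 − 0.9) = 0.1400/0.3000 = 0.4667
Terminal stock prices: S_uu = 165.6, S_ud = 124.2, S_dd = 93.15
Terminal payoffs (S − K): max(58.6, 0) = 58.6, max(17.2, 0) = 17.2, max(-13.85, 0) = 0
Node u (S = 138): V_u = 1/1.04·[0.4667·58.6000 + 0.5333·17.2000] = 35.1154
Node d (S = 103.5): V_d = 1/1.04·[0.4667·17.2000 + 0.5333·0.0000] = 7.7179
Node 0 (S = 115): V_0 = 1/1.04·[0.4667·35.1154 + 0.5333·7.7179] = 19.7148

19.71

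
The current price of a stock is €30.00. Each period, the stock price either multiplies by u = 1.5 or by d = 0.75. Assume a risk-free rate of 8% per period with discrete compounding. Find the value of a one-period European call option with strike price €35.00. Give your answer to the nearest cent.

Risk-neutral probability p = (1 + 0.08 − 0.75)/(1.5 − 0.75) = 0.3300/0.7500 = 0.4400
Terminal stock prices: S_u = 45, S_d = 22.5
Terminal payoffs (S − K): max(10, 0) = 10, max(-12.5, 0) = 0
Node 0 (S = 30): V_0 = 1/1.08·[0.4400·10.0000 + 0.5600·0.0000] = 4.0741

€4.07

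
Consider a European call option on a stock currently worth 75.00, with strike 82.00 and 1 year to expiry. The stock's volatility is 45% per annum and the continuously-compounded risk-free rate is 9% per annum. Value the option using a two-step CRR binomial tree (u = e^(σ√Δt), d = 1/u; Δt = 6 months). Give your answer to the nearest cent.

13.23

CRR parameters: u = e^(σ√Δt) = e^(0.45·√0.5) = 1.3746, d = 1/u = 0.7275
Per-period rate: rΔt = 0.09·0.5 = 0.045, so R = e^0.045 = 1.0460
Risk-neutral probability p = (e^0.045 − 0.7275)/(1.3746 − 0.7275) = 0.3186/0.6472 = 0.4922
Terminal stock prices: S_uu = 141.7, S_ud = 75, S_dd = 39.69
Terminal payoffs (S − K): max(59.72, 0) = 59.72, max(-7, 0) = 0, max(-42.31, 0) = 0
Node u (S = 103.1): V_u = e^(−0.045)·[0.4922·59.7244 + 0.5078·0.0000] = 28.1048
Node d (S = 54.56): V_d = e^(−0.045)·[0.4922·0.0000 + 0.5078·0.0000] = 0.0000
Node 0 (S = 75): V_0 = e^(−0.045)·[0.4922·28.1048 + 0.5078·0.0000] = 13.2254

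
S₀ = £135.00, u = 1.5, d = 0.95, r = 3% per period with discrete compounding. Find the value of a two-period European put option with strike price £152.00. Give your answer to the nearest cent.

£20.76

Risk-neutral probability p = (1 + 0.03 − 0.95)/(1.5 − 0.95) = 0.0800/0.5500 = 0.1455
Terminal stock prices: S_uu = 303.8, S_ud = 192.4, S_dd = 121.8
Terminal payoffs (K − S): max(-151.8, 0) = 0, max(-40.38, 0) = 0, max(30.16, 0) = 30.16
Node u (S = 202.5): V_u = 1/1.03·[0.1455·0.0000 + 0.8545·0.0000] = 0.0000
Node d (S = 128.2): V_d = 1/1.03·[0.1455·0.0000 + 0.8545·30.1625] = 25.0245
Node 0 (S = 135): V_0 = 1/1.03·[0.1455·0.0000 + 0.8545·25.0245] = 20.7617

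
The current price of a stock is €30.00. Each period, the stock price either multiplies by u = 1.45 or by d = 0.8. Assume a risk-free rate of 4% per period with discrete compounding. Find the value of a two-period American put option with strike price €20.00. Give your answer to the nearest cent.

Risk-neutral probability p = (1 + 0.04 − 0.8)/(1.45 − 0.8) = 0.2400/0.6500 = 0.3692
Terminal stock prices: S_uu = 63.08, S_ud = 34.8, S_dd = 19.2
Terminal payoffs (K − S): max(-43.08, 0) = 0, max(-14.8, 0) = 0, max(0.8, 0) = 0.8
Node u (S = 43.5): continuation = 1/1.04·[0.3692·0.0000 + 0.6308·0.0000] = 0.0000; exercise value = 0.0000 ≤ continuation, so V_u = 0.0000
Node d (S = 24): continuation = 1/1.04·[0.3692·0.0000 + 0.6308·0.8000] = 0.4852; exercise value = 0.0000 ≤ continuation, so V_d = 0.4852
Node 0 (S = 30): continuation = 1/1.04·[0.3692·0.0000 + 0.6308·0.4852] = 0.2943; exercise value = 0.0000 ≤ continuation, so V_0 = 0.2943

€0.29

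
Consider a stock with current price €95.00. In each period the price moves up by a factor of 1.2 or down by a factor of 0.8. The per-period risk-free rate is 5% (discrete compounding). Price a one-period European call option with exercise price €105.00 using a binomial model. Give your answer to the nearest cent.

€5.36

Risk-neutral probability p = (1 + 0.05 − 0.8)/(1.2 − 0.8) = 0.2500/0.4000 = 0.6250
Terminal stock prices: S_u = 114, S_d = 76
Terminal payoffs (S − K): max(9, 0) = 9, max(-29, 0) = 0
Node 0 (S = 95): V_0 = 1/1.05·[0.6250·9.0000 + 0.3750·0.0000] = 5.3571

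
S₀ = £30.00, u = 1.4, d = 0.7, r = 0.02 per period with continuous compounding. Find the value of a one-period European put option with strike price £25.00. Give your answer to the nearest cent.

Risk-neutral probability p = (e^0.02 − 0.7)/(1.4 − 0.7) = 0.3202/0.7000 = 0.4574
Terminal stock prices: S_u = 42, S_d = 21
Terminal payoffs (K − S): max(-17, 0) = 0, max(4, 0) = 4
Node 0 (S = 30): V_0 = e^(−0.02)·[0.4574·0.0000 + 0.5426·4.0000] = 2.1273

£2.13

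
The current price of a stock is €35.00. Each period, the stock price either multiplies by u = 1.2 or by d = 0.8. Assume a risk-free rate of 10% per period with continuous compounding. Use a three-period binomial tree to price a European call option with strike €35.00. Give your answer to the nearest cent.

Risk-neutral probability p = (e^0.1 − 0.8)/(1.2 − 0.8) = 0.3052/0.4000 = 0.7629
Terminal stock prices: S_uuu = 60.48, S_uud = 40.32, S_udd = 26.88, S_ddd = 17.92
Terminal payoffs (S − K): max(25.48, 0) = 25.48, max(5.32, 0) = 5.32, max(-8.12, 0) = 0, max(-17.08, 0) = 0
Node uu (S = 50.4): V_uu = e^(−0.1)·[0.7629·25.4800 + 0.2371·5.3200] = 18.7307
Node ud (S = 33.6): V_ud = e^(−0.1)·[0.7629·5.3200 + 0.2371·0.0000] = 3.6725
Node dd (S = 22.4): V_dd = e^(−0.1)·[0.7629·0.0000 + 0.2371·0.0000] = 0.0000
Node u (S = 42): V_u = e^(−0.1)·[0.7629·18.7307 + 0.2371·3.6725] = 13.7181
Node d (S = 28): V_d = e^(−0.1)·[0.7629·3.6725 + 0.2371·0.0000] = 2.5352
Node 0 (S = 35): V_0 = e^(−0.1)·[0.7629·13.7181 + 0.2371·2.5352] = 10.0138

€10.01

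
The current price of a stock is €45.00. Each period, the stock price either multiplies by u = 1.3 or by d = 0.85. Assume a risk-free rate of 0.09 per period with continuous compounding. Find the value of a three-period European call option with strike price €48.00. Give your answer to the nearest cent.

Risk-neutral probability p = (e^0.09 − 0.85)/(1.3 − 0.85) = 0.2442/0.4500 = 0.5426
Terminal stock prices: S_uuu = 98.87, S_uud = 64.64, S_udd = 42.27, S_ddd = 27.64
Terminal payoffs (S − K): max(50.87, 0) = 50.87, max(16.64, 0) = 16.64, max(-5.734, 0) = 0, max(-20.36, 0) = 0
Node uu (S = 76.05): V_uu = e^(−0.09)·[0.5426·50.8650 + 0.4574·16.6425] = 32.1813
Node ud (S = 49.73): V_ud = e^(−0.09)·[0.5426·16.6425 + 0.4574·0.0000] = 8.2531
Node dd (S = 32.51): V_dd = e^(−0.09)·[0.5426·0.0000 + 0.4574·0.0000] = 0.0000
Node u (S = 58.5): V_u = e^(−0.09)·[0.5426·32.1813 + 0.4574·8.2531] = 19.4090
Node d (S = 38.25): V_d = e^(−0.09)·[0.5426·8.2531 + 0.4574·0.0000] = 4.0928
Node 0 (S = 45): V_0 = e^(−0.09)·[0.5426·19.4090 + 0.4574·4.0928] = 11.3359

€11.34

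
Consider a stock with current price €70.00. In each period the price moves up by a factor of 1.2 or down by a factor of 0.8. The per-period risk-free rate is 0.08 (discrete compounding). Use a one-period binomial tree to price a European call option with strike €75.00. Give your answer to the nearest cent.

Risk-neutral probability p = (1 + 0.08 − 0.8)/(1.2 − 0.8) = 0.2800/0.4000 = 0.7000
Terminal stock prices: S_u = 84, S_d = 56
Terminal payoffs (S − K): max(9, 0) = 9, max(-19, 0) = 0
Node 0 (S = 70): V_0 = 1/1.08·[0.7000·9.0000 + 0.3000·0.0000] = 5.8333

€5.83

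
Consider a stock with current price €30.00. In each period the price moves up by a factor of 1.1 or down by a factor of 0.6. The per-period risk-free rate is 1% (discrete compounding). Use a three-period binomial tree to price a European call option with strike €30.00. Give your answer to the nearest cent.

Risk-neutral probability p = (1 + 0.01 − 0.6)/(1.1 − 0.6) = 0.4100/0.5000 = 0.8200
Terminal stock prices: S_uuu = 39.93, S_uud = 21.78, S_udd = 11.88, S_ddd = 6.48
Terminal payoffs (S − K): max(9.93, 0) = 9.93, max(-8.22, 0) = 0, max(-18.12, 0) = 0, max(-23.52, 0) = 0
Node uu (S = 36.3): V_uu = 1/1.01·[0.8200·9.9300 + 0.1800·0.0000] = 8.0620
Node ud (S = 19.8): V_ud = 1/1.01·[0.8200·0.0000 + 0.1800·0.0000] = 0.0000
Node dd (S = 10.8): V_dd = 1/1.01·[0.8200·0.0000 + 0.1800·0.0000] = 0.0000
Node u (S = 33): V_u = 1/1.01·[0.8200·8.0620 + 0.1800·0.0000] = 6.5454
Node d (S = 18): V_d = 1/1.01·[0.8200·0.0000 + 0.1800·0.0000] = 0.0000
Node 0 (S = 30): V_0 = 1/1.01·[0.8200·6.5454 + 0.1800·0.0000] = 5.3141

€5.31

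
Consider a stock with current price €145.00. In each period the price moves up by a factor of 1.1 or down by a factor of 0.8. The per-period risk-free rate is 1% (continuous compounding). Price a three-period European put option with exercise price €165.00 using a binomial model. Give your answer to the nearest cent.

€24.45

Risk-neutral probability p = (e^0.01 − 0.8)/(1.1 − 0.8) = 0.2101/0.3000 = 0.7002
Terminal stock prices: S_uuu = 193, S_uud = 140.4, S_udd = 102.1, S_ddd = 74.24
Terminal payoffs (K − S): max(-28, 0) = 0, max(24.64, 0) = 24.64, max(62.92, 0) = 62.92, max(90.76, 0) = 90.76
Node uu (S = 175.5): V_uu = e^(−0.01)·[0.7002·0.0000 + 0.2998·24.6400] = 7.3144
Node ud (S = 127.6): V_ud = e^(−0.01)·[0.7002·24.6400 + 0.2998·62.9200] = 35.7582
Node dd (S = 92.8): V_dd = e^(−0.01)·[0.7002·62.9200 + 0.2998·90.7600] = 70.5582
Node u (S = 159.5): V_u = e^(−0.01)·[0.7002·7.3144 + 0.2998·35.7582] = 15.6851
Node d (S = 116): V_d = e^(−0.01)·[0.7002·35.7582 + 0.2998·70.5582] = 45.7328
Node 0 (S = 145): V_0 = e^(−0.01)·[0.7002·15.6851 + 0.2998·45.7328] = 24.4487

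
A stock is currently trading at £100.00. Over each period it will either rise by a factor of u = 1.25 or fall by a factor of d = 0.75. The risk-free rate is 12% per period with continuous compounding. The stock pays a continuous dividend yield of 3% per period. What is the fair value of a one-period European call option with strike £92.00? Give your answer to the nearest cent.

£20.15

Per-period risk-free factor R = e^0.12 = 1.1275; dividend-adjusted growth = e^(0.12−0.03) = 1.0942.
Risk-neutral probability p = (1.0942 − 0.75)/(1.25 − 0.75) = 0.3442/0.5000 = 0.6883
Terminal stock prices: S_u = 125, S_d = 75
Terminal payoffs (S − K): max(33, 0) = 33, max(-17, 0) = 0
Node 0 (S = 100): V_0 = e^(−0.12)·[0.6883·33.0000 + 0.3117·0.0000] = 20.1468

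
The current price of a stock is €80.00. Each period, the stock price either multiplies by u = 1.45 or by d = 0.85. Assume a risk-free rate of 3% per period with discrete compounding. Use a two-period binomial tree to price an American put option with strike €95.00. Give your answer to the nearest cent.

€18.35

Risk-neutral probability p = (1 + 0.03 − 0.85)/(1.45 − 0.85) = 0.1800/0.6000 = 0.3000
Terminal stock prices: S_uu = 168.2, S_ud = 98.6, S_dd = 57.8
Terminal payoffs (K − S): max(-73.2, 0) = 0, max(-3.6, 0) = 0, max(37.2, 0) = 37.2
Node u (S = 116): continuation = 1/1.03·[0.3000·0.0000 + 0.7000·0.0000] = 0.0000; exercise value = 0.0000 ≤ continuation, so V_u = 0.0000
Node d (S = 68): continuation = 1/1.03·[0.3000·0.0000 + 0.7000·37.2000] = 25.2816; exercise value = 27.0000 > continuation, so V_d = 27.0000 (exercise)
Node 0 (S = 80): continuation = 1/1.03·[0.3000·0.0000 + 0.7000·27.0000] = 18.3495; exercise value = 15.0000 ≤ continuation, so V_0 = 18.3495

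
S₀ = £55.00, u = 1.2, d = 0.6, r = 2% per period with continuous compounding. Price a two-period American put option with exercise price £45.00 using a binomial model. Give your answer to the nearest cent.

£4.61

Risk-neutral probability p = (e^0.02 − 0.6)/(1.2 − 0.6) = 0.4202/0.6000 = 0.7003
Terminal stock prices: S_uu = 79.2, S_ud = 39.6, S_dd = 19.8
Terminal payoffs (K − S): max(-34.2, 0) = 0, max(5.4, 0) = 5.4, max(25.2, 0) = 25.2
Node u (S = 66): continuation = e^(−0.02)·[0.7003·0.0000 + 0.2997·5.4000] = 1.5861; exercise value = 0.0000 ≤ continuation, so V_u = 1.5861
Node d (S = 33): continuation = e^(−0.02)·[0.7003·5.4000 + 0.2997·25.2000] = 11.1089; exercise value = 12.0000 > continuation, so V_d = 12.0000 (exercise)
Node 0 (S = 55): continuation = e^(−0.02)·[0.7003·1.5861 + 0.2997·12.0000] = 4.6136; exercise value = 0.0000 ≤ continuation, so V_0 = 4.6136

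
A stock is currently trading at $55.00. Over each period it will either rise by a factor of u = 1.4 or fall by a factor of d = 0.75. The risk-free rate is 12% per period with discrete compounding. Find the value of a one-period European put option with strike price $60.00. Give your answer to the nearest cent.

$7.21

Risk-neutral probability p = (1 + 0.12 − 0.75)/(1.4 − 0.75) = 0.3700/0.6500 = 0.5692
Terminal stock prices: S_u = 77, S_d = 41.25
Terminal payoffs (K − S): max(-17, 0) = 0, max(18.75, 0) = 18.75
Node 0 (S = 55): V_0 = 1/1.12·[0.5692·0.0000 + 0.4308·18.7500] = 7.2115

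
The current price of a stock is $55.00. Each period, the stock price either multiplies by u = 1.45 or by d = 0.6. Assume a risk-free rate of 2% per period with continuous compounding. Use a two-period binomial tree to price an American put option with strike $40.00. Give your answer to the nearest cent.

Risk-neutral probability p = (e^0.02 − 0.6)/(1.45 − 0.6) = 0.4202/0.8500 = 0.4944
Terminal stock prices: S_uu = 115.6, S_ud = 47.85, S_dd = 19.8
Terminal payoffs (K − S): max(-75.64, 0) = 0, max(-7.85, 0) = 0, max(20.2, 0) = 20.2
Node u (S = 79.75): continuation = e^(−0.02)·[0.4944·0.0000 + 0.5056·0.0000] = 0.0000; exercise value = 0.0000 ≤ continuation, so V_u = 0.0000
Node d (S = 33): continuation = e^(−0.02)·[0.4944·0.0000 + 0.5056·20.2000] = 10.0118; exercise value = 7.0000 ≤ continuation, so V_d = 10.0118
Node 0 (S = 55): continuation = e^(−0.02)·[0.4944·0.0000 + 0.5056·10.0118] = 4.9622; exercise value = 0.0000 ≤ continuation, so V_0 = 4.9622

$4.96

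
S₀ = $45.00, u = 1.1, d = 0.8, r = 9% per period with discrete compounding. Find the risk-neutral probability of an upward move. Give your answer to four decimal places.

p = 0.9667

Risk-neutral probability p = (1 + 0.09 − 0.8)/(1.1 − 0.8) = 0.2900/0.3000 = 0.9667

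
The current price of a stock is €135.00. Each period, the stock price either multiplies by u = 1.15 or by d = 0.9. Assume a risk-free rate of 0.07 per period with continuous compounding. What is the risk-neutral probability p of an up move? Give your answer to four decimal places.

Risk-neutral probability p = (e^0.07 − 0.9)/(1.15 − 0.9) = 0.1725/0.2500 = 0.6900

p = 0.6900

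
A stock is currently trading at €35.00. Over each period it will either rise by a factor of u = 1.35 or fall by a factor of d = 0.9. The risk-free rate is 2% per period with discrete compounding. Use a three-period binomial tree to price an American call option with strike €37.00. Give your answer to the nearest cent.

Risk-neutral probability p = (1 + 0.02 − 0.9)/(1.35 − 0.9) = 0.1200/0.4500 = 0.2667
Terminal stock prices: S_uuu = 86.11, S_uud = 57.41, S_udd = 38.27, S_ddd = 25.52
Terminal payoffs (S − K): max(49.11, 0) = 49.11, max(20.41, 0) = 20.41, max(1.273, 0) = 1.273, max(-11.48, 0) = 0
Node uu (S = 63.79): continuation = 1/1.02·[0.2667·49.1131 + 0.7333·20.4088] = 27.5130; exercise value = 26.7875 ≤ continuation, so V_uu = 27.5130
Node ud (S = 42.52): continuation = 1/1.02·[0.2667·20.4088 + 0.7333·1.2725] = 6.2505; exercise value = 5.5250 ≤ continuation, so V_ud = 6.2505
Node dd (S = 28.35): continuation = 1/1.02·[0.2667·1.2725 + 0.7333·0.0000] = 0.3327; exercise value = 0.0000 ≤ continuation, so V_dd = 0.3327
Node u (S = 47.25): continuation = 1/1.02·[0.2667·27.5130 + 0.7333·6.2505] = 11.6868; exercise value = 10.2500 ≤ continuation, so V_u = 11.6868
Node d (S = 31.5): continuation = 1/1.02·[0.2667·6.2505 + 0.7333·0.3327] = 1.8733; exercise value = 0.0000 ≤ continuation, so V_d = 1.8733
Node 0 (S = 35): continuation = 1/1.02·[0.2667·11.6868 + 0.7333·1.8733] = 4.4022; exercise value = 0.0000 ≤ continuation, so V_0 = 4.4022

€4.40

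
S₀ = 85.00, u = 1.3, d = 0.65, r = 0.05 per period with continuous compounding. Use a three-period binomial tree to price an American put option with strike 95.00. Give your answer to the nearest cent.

Risk-neutral probability p = (e^0.05 − 0.65)/(1.3 − 0.65) = 0.4013/0.6500 = 0.6173
Terminal stock prices: S_uuu = 186.7, S_uud = 93.37, S_udd = 46.69, S_ddd = 23.34
Terminal payoffs (K − S): max(-91.75, 0) = 0, max(1.627, 0) = 1.627, max(48.31, 0) = 48.31, max(71.66, 0) = 71.66
Node uu (S = 143.7): continuation = e^(−0.05)·[0.6173·0.0000 + 0.3827·1.6275] = 0.5924; exercise value = 0.0000 ≤ continuation, so V_uu = 0.5924
Node ud (S = 71.83): continuation = e^(−0.05)·[0.6173·1.6275 + 0.3827·48.3137] = 18.5418; exercise value = 23.1750 > continuation, so V_ud = 23.1750 (exercise)
Node dd (S = 35.91): continuation = e^(−0.05)·[0.6173·48.3137 + 0.3827·71.6569] = 54.4543; exercise value = 59.0875 > continuation, so V_dd = 59.0875 (exercise)
Node u (S = 110.5): continuation = e^(−0.05)·[0.6173·0.5924 + 0.3827·23.1750] = 8.7835; exercise value = 0.0000 ≤ continuation, so V_u = 8.7835
Node d (S = 55.25): continuation = e^(−0.05)·[0.6173·23.1750 + 0.3827·59.0875] = 35.1168; exercise value = 39.7500 > continuation, so V_d = 39.7500 (exercise)
Node 0 (S = 85): continuation = e^(−0.05)·[0.6173·8.7835 + 0.3827·39.7500] = 19.6269; exercise value = 10.0000 ≤ continuation, so V_0 = 19.6269

19.63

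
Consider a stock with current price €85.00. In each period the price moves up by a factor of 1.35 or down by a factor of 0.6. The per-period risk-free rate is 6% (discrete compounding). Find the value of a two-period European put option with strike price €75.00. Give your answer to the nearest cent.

Risk-neutral probability p = (1 + 0.06 − 0.6)/(1.35 − 0.6) = 0.4600/0.7500 = 0.6133
Terminal stock prices: S_uu = 154.9, S_ud = 68.85, S_dd = 30.6
Terminal payoffs (K − S): max(-79.91, 0) = 0, max(6.15, 0) = 6.15, max(44.4, 0) = 44.4
Node u (S = 114.8): V_u = 1/1.06·[0.6133·0.0000 + 0.3867·6.1500] = 2.2434
Node d (S = 51): V_d = 1/1.06·[0.6133·6.1500 + 0.3867·44.4000] = 19.7547
Node 0 (S = 85): V_0 = 1/1.06·[0.6133·2.2434 + 0.3867·19.7547] = 8.5042

€8.50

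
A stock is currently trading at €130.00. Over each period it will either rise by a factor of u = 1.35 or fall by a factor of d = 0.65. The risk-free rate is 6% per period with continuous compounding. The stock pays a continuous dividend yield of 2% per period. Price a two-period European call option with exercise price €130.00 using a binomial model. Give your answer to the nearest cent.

€29.56

Per-period risk-free factor R = e^0.06 = 1.0618; dividend-adjusted growth = e^(0.06−0.02) = 1.0408.
Risk-neutral probability p = (1.0408 − 0.65)/(1.35 − 0.65) = 0.3908/0.7000 = 0.5583
Terminal stock prices: S_uu = 236.9, S_ud = 114.1, S_dd = 54.93
Terminal payoffs (S − K): max(106.9, 0) = 106.9, max(-15.92, 0) = 0, max(-75.07, 0) = 0
Node u (S = 175.5): V_u = e^(−0.06)·[0.5583·106.9250 + 0.4417·0.0000] = 56.2199
Node d (S = 84.5): V_d = e^(−0.06)·[0.5583·0.0000 + 0.4417·0.0000] = 0.0000
Node 0 (S = 130): V_0 = e^(−0.06)·[0.5583·56.2199 + 0.4417·0.0000] = 29.5598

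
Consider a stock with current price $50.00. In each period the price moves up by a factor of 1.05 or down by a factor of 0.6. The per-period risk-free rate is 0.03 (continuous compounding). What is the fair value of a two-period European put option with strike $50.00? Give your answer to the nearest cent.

Risk-neutral probability p = (e^0.03 − 0.6)/(1.05 − 0.6) = 0.4305/0.4500 = 0.9566
Terminal stock prices: S_uu = 55.12, S_ud = 31.5, S_dd = 18
Terminal payoffs (K − S): max(-5.125, 0) = 0, max(18.5, 0) = 18.5, max(32, 0) = 32
Node u (S = 52.5): V_u = e^(−0.03)·[0.9566·0.0000 + 0.0434·18.5000] = 0.7798
Node d (S = 30): V_d = e^(−0.03)·[0.9566·18.5000 + 0.0434·32.0000] = 18.5223
Node 0 (S = 50): V_0 = e^(−0.03)·[0.9566·0.7798 + 0.0434·18.5223] = 1.5046

$1.50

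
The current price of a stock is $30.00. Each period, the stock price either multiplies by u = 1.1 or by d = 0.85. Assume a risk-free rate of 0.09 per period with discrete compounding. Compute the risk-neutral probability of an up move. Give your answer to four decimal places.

p = 0.9600

Risk-neutral probability p = (1 + 0.09 − 0.85)/(1.1 − 0.85) = 0.2400/0.2500 = 0.9600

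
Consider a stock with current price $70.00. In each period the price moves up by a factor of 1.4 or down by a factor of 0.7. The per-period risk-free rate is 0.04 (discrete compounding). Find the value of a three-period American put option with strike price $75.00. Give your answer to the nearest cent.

Risk-neutral probability p = (1 + 0.04 − 0.7)/(1.4 − 0.7) = 0.3400/0.7000 = 0.4857
Terminal stock prices: S_uuu = 192.1, S_uud = 96.04, S_udd = 48.02, S_ddd = 24.01
Terminal payoffs (K − S): max(-117.1, 0) = 0, max(-21.04, 0) = 0, max(26.98, 0) = 26.98, max(50.99, 0) = 50.99
Node uu (S = 137.2): continuation = 1/1.04·[0.4857·0.0000 + 0.5143·0.0000] = 0.0000; exercise value = 0.0000 ≤ continuation, so V_uu = 0.0000
Node ud (S = 68.6): continuation = 1/1.04·[0.4857·0.0000 + 0.5143·26.9800] = 13.3418; exercise value = 6.4000 ≤ continuation, so V_ud = 13.3418
Node dd (S = 34.3): continuation = 1/1.04·[0.4857·26.9800 + 0.5143·50.9900] = 37.8154; exercise value = 40.7000 > continuation, so V_dd = 40.7000 (exercise)
Node u (S = 98): continuation = 1/1.04·[0.4857·0.0000 + 0.5143·13.3418] = 6.5976; exercise value = 0.0000 ≤ continuation, so V_u = 6.5976
Node d (S = 49): continuation = 1/1.04·[0.4857·13.3418 + 0.5143·40.7000] = 26.3574; exercise value = 26.0000 ≤ continuation, so V_d = 26.3574
Node 0 (S = 70): continuation = 1/1.04·[0.4857·6.5976 + 0.5143·26.3574] = 16.1152; exercise value = 5.0000 ≤ continuation, so V_0 = 16.1152

$16.12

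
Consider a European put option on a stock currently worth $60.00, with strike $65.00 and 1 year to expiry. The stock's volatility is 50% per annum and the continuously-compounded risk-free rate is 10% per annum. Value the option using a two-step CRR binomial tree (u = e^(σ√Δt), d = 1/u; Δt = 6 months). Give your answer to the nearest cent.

$10.81

CRR parameters: u = e^(σ√Δt) = e^(0.5·√0.5) = 1.4241, d = 1/u = 0.7022
Per-period rate: rΔt = 0.1·0.5 = 0.05, so R = e^0.05 = 1.0513
Risk-neutral probability p = (e^0.05 − 0.7022)/(1.4241 − 0.7022) = 0.3491/0.7219 = 0.4835
Terminal stock prices: S_uu = 121.7, S_ud = 60, S_dd = 29.58
Terminal payoffs (K − S): max(-56.69, 0) = 0, max(5, 0) = 5, max(35.42, 0) = 35.42
Node u (S = 85.45): V_u = e^(−0.05)·[0.4835·0.0000 + 0.5165·5.0000] = 2.4564
Node d (S = 42.13): V_d = e^(−0.05)·[0.4835·5.0000 + 0.5165·35.4159] = 19.6986
Node 0 (S = 60): V_0 = e^(−0.05)·[0.4835·2.4564 + 0.5165·19.6986] = 10.8072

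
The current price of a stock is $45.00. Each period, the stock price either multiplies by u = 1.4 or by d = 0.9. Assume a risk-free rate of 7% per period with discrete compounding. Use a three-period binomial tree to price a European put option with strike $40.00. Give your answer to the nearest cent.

$1.69

Risk-neutral probability p = (1 + 0.07 − 0.9)/(1.4 − 0.9) = 0.1700/0.5000 = 0.3400
Terminal stock prices: S_uuu = 123.5, S_uud = 79.38, S_udd = 51.03, S_ddd = 32.81
Terminal payoffs (K − S): max(-83.48, 0) = 0, max(-39.38, 0) = 0, max(-11.03, 0) = 0, max(7.195, 0) = 7.195
Node uu (S = 88.2): V_uu = 1/1.07·[0.3400·0.0000 + 0.6600·0.0000] = 0.0000
Node ud (S = 56.7): V_ud = 1/1.07·[0.3400·0.0000 + 0.6600·0.0000] = 0.0000
Node dd (S = 36.45): V_dd = 1/1.07·[0.3400·0.0000 + 0.6600·7.1950] = 4.4380
Node u (S = 63): V_u = 1/1.07·[0.3400·0.0000 + 0.6600·0.0000] = 0.0000
Node d (S = 40.5): V_d = 1/1.07·[0.3400·0.0000 + 0.6600·4.4380] = 2.7375
Node 0 (S = 45): V_0 = 1/1.07·[0.3400·0.0000 + 0.6600·2.7375] = 1.6885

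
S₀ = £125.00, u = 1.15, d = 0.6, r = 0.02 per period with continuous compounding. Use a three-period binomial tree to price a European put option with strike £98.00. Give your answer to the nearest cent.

£6.44

Risk-neutral probability p = (e^0.02 − 0.6)/(1.15 − 0.6) = 0.4202/0.5500 = 0.7640
Terminal stock prices: S_uuu = 190.1, S_uud = 99.19, S_udd = 51.75, S_ddd = 27
Terminal payoffs (K − S): max(-92.11, 0) = 0, max(-1.187, 0) = 0, max(46.25, 0) = 46.25, max(71, 0) = 71
Node uu (S = 165.3): V_uu = e^(−0.02)·[0.7640·0.0000 + 0.2360·0.0000] = 0.0000
Node ud (S = 86.25): V_ud = e^(−0.02)·[0.7640·0.0000 + 0.2360·46.2500] = 10.6988
Node dd (S = 45): V_dd = e^(−0.02)·[0.7640·46.2500 + 0.2360·71.0000] = 51.0595
Node u (S = 143.8): V_u = e^(−0.02)·[0.7640·0.0000 + 0.2360·10.6988] = 2.4749
Node d (S = 75): V_d = e^(−0.02)·[0.7640·10.6988 + 0.2360·51.0595] = 19.8233
Node 0 (S = 125): V_0 = e^(−0.02)·[0.7640·2.4749 + 0.2360·19.8233] = 6.4390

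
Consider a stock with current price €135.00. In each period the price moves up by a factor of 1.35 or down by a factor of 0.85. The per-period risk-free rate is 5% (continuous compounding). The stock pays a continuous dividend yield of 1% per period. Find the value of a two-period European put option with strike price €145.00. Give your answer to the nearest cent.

Per-period risk-free factor R = e^0.05 = 1.0513; dividend-adjusted growth = e^(0.05−0.01) = 1.0408.
Risk-neutral probability p = (1.0408 − 0.85)/(1.35 − 0.85) = 0.1908/0.5000 = 0.3816
Terminal stock prices: S_uu = 246, S_ud = 154.9, S_dd = 97.54
Terminal payoffs (K − S): max(-101, 0) = 0, max(-9.912, 0) = 0, max(47.46, 0) = 47.46
Node u (S = 182.2): V_u = e^(−0.05)·[0.3816·0.0000 + 0.6184·0.0000] = 0.0000
Node d (S = 114.8): V_d = e^(−0.05)·[0.3816·0.0000 + 0.6184·47.4625] = 27.9184
Node 0 (S = 135): V_0 = e^(−0.05)·[0.3816·0.0000 + 0.6184·27.9184] = 16.4221

€16.42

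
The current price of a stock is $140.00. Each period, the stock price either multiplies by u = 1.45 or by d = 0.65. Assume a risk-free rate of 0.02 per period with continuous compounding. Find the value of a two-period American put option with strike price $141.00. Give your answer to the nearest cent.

Risk-neutral probability p = (e^0.02 − 0.65)/(1.45 − 0.65) = 0.3702/0.8000 = 0.4628
Terminal stock prices: S_uu = 294.4, S_ud = 132, S_dd = 59.15
Terminal payoffs (K − S): max(-153.4, 0) = 0, max(9.05, 0) = 9.05, max(81.85, 0) = 81.85
Node u (S = 203): continuation = e^(−0.02)·[0.4628·0.0000 + 0.5372·9.0500] = 4.7658; exercise value = 0.0000 ≤ continuation, so V_u = 4.7658
Node d (S = 91): continuation = e^(−0.02)·[0.4628·9.0500 + 0.5372·81.8500] = 47.2080; exercise value = 50.0000 > continuation, so V_d = 50.0000 (exercise)
Node 0 (S = 140): continuation = e^(−0.02)·[0.4628·4.7658 + 0.5372·50.0000] = 28.4922; exercise value = 1.0000 ≤ continuation, so V_0 = 28.4922

$28.49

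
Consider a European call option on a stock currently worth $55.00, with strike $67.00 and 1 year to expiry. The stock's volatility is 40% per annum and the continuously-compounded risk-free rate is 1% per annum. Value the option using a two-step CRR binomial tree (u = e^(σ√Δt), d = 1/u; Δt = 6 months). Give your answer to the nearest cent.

$5.68

CRR parameters: u = e^(σ√Δt) = e^(0.4·√0.5) = 1.3269, d = 1/u = 0.7536
Per-period rate: rΔt = 0.01·0.5 = 0.005, so R = e^0.005 = 1.0050
Risk-neutral probability p = (e^0.005 − 0.7536)/(1.3269 − 0.7536) = 0.2514/0.5733 = 0.4385
Terminal stock prices: S_uu = 96.84, S_ud = 55, S_dd = 31.24
Terminal payoffs (S − K): max(29.84, 0) = 29.84, max(-12, 0) = 0, max(-35.76, 0) = 0
Node u (S = 72.98): V_u = e^(−0.005)·[0.4385·29.8360 + 0.5615·0.0000] = 13.0179
Node d (S = 41.45): V_d = e^(−0.005)·[0.4385·0.0000 + 0.5615·0.0000] = 0.0000
Node 0 (S = 55): V_0 = e^(−0.005)·[0.4385·13.0179 + 0.5615·0.0000] = 5.6799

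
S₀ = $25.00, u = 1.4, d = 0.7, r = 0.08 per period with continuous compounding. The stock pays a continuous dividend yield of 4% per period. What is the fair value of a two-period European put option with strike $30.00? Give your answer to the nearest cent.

$6.32

Per-period risk-free factor R = e^0.08 = 1.0833; dividend-adjusted growth = e^(0.08−0.04) = 1.0408.
Risk-neutral probability p = (1.0408 − 0.7)/(1.4 − 0.7) = 0.3408/0.7000 = 0.4869
Terminal stock prices: S_uu = 49, S_ud = 24.5, S_dd = 12.25
Terminal payoffs (K − S): max(-19, 0) = 0, max(5.5, 0) = 5.5, max(17.75, 0) = 17.75
Node u (S = 35): V_u = e^(−0.08)·[0.4869·0.0000 + 0.5131·5.5000] = 2.6052
Node d (S = 17.5): V_d = e^(−0.08)·[0.4869·5.5000 + 0.5131·17.7500] = 10.8797
Node 0 (S = 25): V_0 = e^(−0.08)·[0.4869·2.6052 + 0.5131·10.8797] = 6.3243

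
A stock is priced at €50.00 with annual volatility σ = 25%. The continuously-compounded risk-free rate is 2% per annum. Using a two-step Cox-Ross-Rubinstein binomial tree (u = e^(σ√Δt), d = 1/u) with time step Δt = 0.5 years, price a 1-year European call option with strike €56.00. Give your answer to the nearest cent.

CRR parameters: u = e^(σ√Δt) = e^(0.25·√0.5) = 1.1934, d = 1/u = 0.8380
Per-period rate: rΔt = 0.02·0.5 = 0.01, so R = e^0.01 = 1.0101
Risk-neutral probability p = (e^0.01 − 0.8380)/(1.1934 − 0.8380) = 0.1721/0.3554 = 0.4842
Terminal stock prices: S_uu = 71.21, S_ud = 50, S_dd = 35.11
Terminal payoffs (S − K): max(15.21, 0) = 15.21, max(-6, 0) = 0, max(-20.89, 0) = 0
Node u (S = 59.67): V_u = e^(−0.01)·[0.4842·15.2060 + 0.5158·0.0000] = 7.2894
Node d (S = 41.9): V_d = e^(−0.01)·[0.4842·0.0000 + 0.5158·0.0000] = 0.0000
Node 0 (S = 50): V_0 = e^(−0.01)·[0.4842·7.2894 + 0.5158·0.0000] = 3.4944

€3.49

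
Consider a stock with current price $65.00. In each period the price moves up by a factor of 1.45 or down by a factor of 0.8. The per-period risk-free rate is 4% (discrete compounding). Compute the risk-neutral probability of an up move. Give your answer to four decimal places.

p = 0.3692

Risk-neutral probability p = (1 + 0.04 − 0.8)/(1.45 − 0.8) = 0.2400/0.6500 = 0.3692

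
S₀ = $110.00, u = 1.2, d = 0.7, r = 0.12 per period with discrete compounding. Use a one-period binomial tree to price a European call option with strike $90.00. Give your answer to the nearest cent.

Risk-neutral probability p = (1 + 0.12 − 0.7)/(1.2 − 0.7) = 0.4200/0.5000 = 0.8400
Terminal stock prices: S_u = 132, S_d = 77
Terminal payoffs (S − K): max(42, 0) = 42, max(-13, 0) = 0
Node 0 (S = 110): V_0 = 1/1.12·[0.8400·42.0000 + 0.1600·0.0000] = 31.5000

$31.50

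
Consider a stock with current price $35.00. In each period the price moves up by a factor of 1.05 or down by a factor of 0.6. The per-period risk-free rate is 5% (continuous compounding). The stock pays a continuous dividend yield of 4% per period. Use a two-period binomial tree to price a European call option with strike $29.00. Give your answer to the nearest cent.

Per-period risk-free factor R = e^0.05 = 1.0513; dividend-adjusted growth = e^(0.05−0.04) = 1.0101.
Risk-neutral probability p = (1.0101 − 0.6)/(1.05 − 0.6) = 0.4101/0.4500 = 0.9112
Terminal stock prices: S_uu = 38.59, S_ud = 22.05, S_dd = 12.6
Terminal payoffs (S − K): max(9.587, 0) = 9.587, max(-6.95, 0) = 0, max(-16.4, 0) = 0
Node u (S = 36.75): V_u = e^(−0.05)·[0.9112·9.5875 + 0.0888·0.0000] = 8.3103
Node d (S = 21): V_d = e^(−0.05)·[0.9112·0.0000 + 0.0888·0.0000] = 0.0000
Node 0 (S = 35): V_0 = e^(−0.05)·[0.9112·8.3103 + 0.0888·0.0000] = 7.2032

$7.20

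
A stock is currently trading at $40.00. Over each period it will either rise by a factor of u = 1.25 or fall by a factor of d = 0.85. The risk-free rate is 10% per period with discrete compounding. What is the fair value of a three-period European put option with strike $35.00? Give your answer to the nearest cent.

Risk-neutral probability p = (1 + 0.1 − 0.85)/(1.25 − 0.85) = 0.2500/0.4000 = 0.6250
Terminal stock prices: S_uuu = 78.12, S_uud = 53.12, S_udd = 36.12, S_ddd = 24.56
Terminal payoffs (K − S): max(-43.12, 0) = 0, max(-18.12, 0) = 0, max(-1.125, 0) = 0, max(10.44, 0) = 10.44
Node uu (S = 62.5): V_uu = 1/1.1·[0.6250·0.0000 + 0.3750·0.0000] = 0.0000
Node ud (S = 42.5): V_ud = 1/1.1·[0.6250·0.0000 + 0.3750·0.0000] = 0.0000
Node dd (S = 28.9): V_dd = 1/1.1·[0.6250·0.0000 + 0.3750·10.4350] = 3.5574
Node u (S = 50): V_u = 1/1.1·[0.6250·0.0000 + 0.3750·0.0000] = 0.0000
Node d (S = 34): V_d = 1/1.1·[0.6250·0.0000 + 0.3750·3.5574] = 1.2127
Node 0 (S = 40): V_0 = 1/1.1·[0.6250·0.0000 + 0.3750·1.2127] = 0.4134

$0.41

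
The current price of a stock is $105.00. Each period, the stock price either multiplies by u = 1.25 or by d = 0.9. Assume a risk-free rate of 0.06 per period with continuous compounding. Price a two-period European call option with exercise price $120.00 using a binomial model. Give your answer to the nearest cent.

Risk-neutral probability p = (e^0.06 − 0.9)/(1.25 − 0.9) = 0.1618/0.3500 = 0.4624
Terminal stock prices: S_uu = 164.1, S_ud = 118.1, S_dd = 85.05
Terminal payoffs (S − K): max(44.06, 0) = 44.06, max(-1.875, 0) = 0, max(-34.95, 0) = 0
Node u (S = 131.2): V_u = e^(−0.06)·[0.4624·44.0625 + 0.5376·0.0000] = 19.1876
Node d (S = 94.5): V_d = e^(−0.06)·[0.4624·0.0000 + 0.5376·0.0000] = 0.0000
Node 0 (S = 105): V_0 = e^(−0.06)·[0.4624·19.1876 + 0.5376·0.0000] = 8.3555

$8.36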